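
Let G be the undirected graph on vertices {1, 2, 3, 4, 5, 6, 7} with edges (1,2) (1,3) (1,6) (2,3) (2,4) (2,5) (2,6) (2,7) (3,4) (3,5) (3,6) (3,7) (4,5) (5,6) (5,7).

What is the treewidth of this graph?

A width-3 tree decomposition is:
Bags: B1 = {2, 3, 5, 6}  B2 = {2, 3, 5, 7}  B3 = {2, 3, 4, 5}  B4 = {1, 2, 3, 6}
Tree: B1–B2, B1–B3, B1–B4
Each bag holds 4 vertices, so the decomposition has width 3, which upper-bounds the treewidth. For the lower bound, the 4 vertices {1, 2, 3, 6} are pairwise adjacent, and any tree decomposition puts a clique entirely inside one bag — forcing width ≥ 3. Therefore the treewidth is 3.

3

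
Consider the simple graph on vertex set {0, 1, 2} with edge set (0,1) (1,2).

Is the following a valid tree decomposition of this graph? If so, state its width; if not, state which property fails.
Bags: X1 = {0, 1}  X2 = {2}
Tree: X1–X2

No — edge (1,2) lies in no bag.

A tree decomposition must satisfy three properties: every vertex lies in some bag; for every edge, both endpoints lie together in some bag; and for every vertex, the bags containing it form a connected subtree. Here edge (1,2) lies in no bag, so the decomposition is invalid.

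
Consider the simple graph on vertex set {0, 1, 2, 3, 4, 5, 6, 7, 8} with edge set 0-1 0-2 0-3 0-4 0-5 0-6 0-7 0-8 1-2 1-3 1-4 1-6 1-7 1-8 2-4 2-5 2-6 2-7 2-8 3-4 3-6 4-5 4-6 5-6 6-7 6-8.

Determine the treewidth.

4

A width-4 tree decomposition is:
Bags: B1 = {0, 1, 3, 4, 6}  B2 = {0, 1, 2, 4, 6}  B3 = {0, 1, 2, 6, 7}  B4 = {0, 1, 2, 6, 8}  B5 = {0, 2, 4, 5, 6}
Tree: B1–B2, B2–B3, B2–B4, B2–B5
Every bag has size at most 5, so the width is 5 − 1 = 4 and tw(G) ≤ 4. On the other hand G contains the 5-clique {0, 1, 2, 6, 8}. A clique must lie in a single bag of any decomposition, so no decomposition can have width below 4. Therefore the treewidth is 4.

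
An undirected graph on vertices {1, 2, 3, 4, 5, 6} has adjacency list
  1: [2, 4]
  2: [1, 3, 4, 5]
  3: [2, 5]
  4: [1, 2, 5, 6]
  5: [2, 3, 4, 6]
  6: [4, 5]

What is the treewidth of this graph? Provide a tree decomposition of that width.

Every bag has size at most 3, so the width is 3 − 1 = 2 and tw(G) ≤ 2. On the other hand G contains the 3-clique {2, 3, 5}. A clique must lie in a single bag of any decomposition, so no decomposition can have width below 2. Hence tw(G) = 2 exactly.

Treewidth 2.
One optimal decomposition is:
Bags: B1 = {2, 4, 5}  B2 = {4, 5, 6}  B3 = {1, 2, 4}  B4 = {2, 3, 5}
Tree: B1–B2, B1–B3, B1–B4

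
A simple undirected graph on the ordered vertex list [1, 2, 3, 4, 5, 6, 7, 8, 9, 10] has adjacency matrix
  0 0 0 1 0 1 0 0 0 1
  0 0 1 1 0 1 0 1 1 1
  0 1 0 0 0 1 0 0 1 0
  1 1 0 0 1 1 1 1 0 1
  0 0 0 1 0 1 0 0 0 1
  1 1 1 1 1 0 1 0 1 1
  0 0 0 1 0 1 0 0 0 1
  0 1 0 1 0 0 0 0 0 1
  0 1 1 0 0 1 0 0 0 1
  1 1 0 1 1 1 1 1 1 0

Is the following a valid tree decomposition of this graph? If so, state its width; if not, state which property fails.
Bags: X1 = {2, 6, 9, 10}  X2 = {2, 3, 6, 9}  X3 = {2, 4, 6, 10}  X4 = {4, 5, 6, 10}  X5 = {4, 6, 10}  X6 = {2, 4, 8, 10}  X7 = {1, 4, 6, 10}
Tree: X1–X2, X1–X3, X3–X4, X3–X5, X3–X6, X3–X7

A tree decomposition must satisfy three properties: every vertex lies in some bag; for every edge, both endpoints lie together in some bag; and for every vertex, the bags containing it form a connected subtree. Here vertex 7 appears in no bag, so the decomposition is invalid.

No — vertex 7 appears in no bag.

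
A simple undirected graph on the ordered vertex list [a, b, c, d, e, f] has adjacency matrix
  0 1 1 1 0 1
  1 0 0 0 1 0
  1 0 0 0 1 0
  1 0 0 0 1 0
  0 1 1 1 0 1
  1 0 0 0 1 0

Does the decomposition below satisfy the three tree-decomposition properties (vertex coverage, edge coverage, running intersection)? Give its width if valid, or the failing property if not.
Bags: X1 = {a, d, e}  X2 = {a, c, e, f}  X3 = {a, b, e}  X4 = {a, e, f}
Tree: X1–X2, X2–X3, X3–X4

A tree decomposition must satisfy three properties: every vertex lies in some bag; for every edge, both endpoints lie together in some bag; and for every vertex, the bags containing it form a connected subtree. Here bags containing vertex f are not connected in the tree, so the decomposition is invalid.

No — bags containing vertex f are not connected in the tree.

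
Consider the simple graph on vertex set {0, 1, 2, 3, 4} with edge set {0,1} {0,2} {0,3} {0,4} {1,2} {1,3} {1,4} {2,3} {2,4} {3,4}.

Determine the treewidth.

4

A width-4 tree decomposition is:
Bags: B1 = {0, 1, 2, 3, 4}
Tree: (single bag)
With just one bag of size 5, the width is 5 − 1 = 4, so tw(G) ≤ 4. For the lower bound, the 5 vertices {0, 1, 2, 3, 4} are pairwise adjacent, and any tree decomposition puts a clique entirely inside one bag — forcing width ≥ 4. Combining the bounds, tw(G) = 4.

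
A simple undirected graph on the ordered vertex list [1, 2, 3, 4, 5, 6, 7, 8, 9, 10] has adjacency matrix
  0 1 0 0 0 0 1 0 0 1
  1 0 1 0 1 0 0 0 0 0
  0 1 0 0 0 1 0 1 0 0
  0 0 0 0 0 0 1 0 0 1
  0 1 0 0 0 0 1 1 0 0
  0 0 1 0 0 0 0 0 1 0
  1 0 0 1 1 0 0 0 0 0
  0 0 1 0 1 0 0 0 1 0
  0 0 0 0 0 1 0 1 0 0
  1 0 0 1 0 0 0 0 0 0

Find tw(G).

2

A width-2 tree decomposition is:
Bags: B1 = {4, 7, 10}  B2 = {1, 7, 10}  B3 = {1, 5, 7}  B4 = {1, 2, 5}  B5 = {2, 5, 8}  B6 = {2, 3, 8}  B7 = {3, 8, 9}  B8 = {3, 6, 9}
Tree: B1–B2, B2–B3, B3–B4, B4–B5, B5–B6, B6–B7, B7–B8
Every bag has size at most 3, so the width is 3 − 1 = 2 and tw(G) ≤ 2. Since 4–10–1–7–4 is a cycle in G, G is not acyclic. Forests are exactly the graphs of treewidth ≤ 1, so tw(G) ≥ 2. The upper and lower bounds meet at 2, so that is the treewidth.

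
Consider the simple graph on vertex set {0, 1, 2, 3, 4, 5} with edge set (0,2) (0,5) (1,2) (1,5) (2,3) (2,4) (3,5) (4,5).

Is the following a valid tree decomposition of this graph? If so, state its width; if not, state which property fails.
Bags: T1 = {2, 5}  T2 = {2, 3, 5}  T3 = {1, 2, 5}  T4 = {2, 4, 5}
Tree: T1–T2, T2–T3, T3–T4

No — vertex 0 appears in no bag.

A tree decomposition must satisfy three properties: every vertex lies in some bag; for every edge, both endpoints lie together in some bag; and for every vertex, the bags containing it form a connected subtree. Here vertex 0 appears in no bag, so the decomposition is invalid.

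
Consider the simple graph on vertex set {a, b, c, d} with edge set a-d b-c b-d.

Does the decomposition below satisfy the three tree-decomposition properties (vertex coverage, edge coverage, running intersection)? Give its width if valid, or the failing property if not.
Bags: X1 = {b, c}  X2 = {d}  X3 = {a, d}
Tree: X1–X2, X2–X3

A tree decomposition must satisfy three properties: every vertex lies in some bag; for every edge, both endpoints lie together in some bag; and for every vertex, the bags containing it form a connected subtree. Here edge (b,d) lies in no bag, so the decomposition is invalid.

No — edge (b,d) lies in no bag.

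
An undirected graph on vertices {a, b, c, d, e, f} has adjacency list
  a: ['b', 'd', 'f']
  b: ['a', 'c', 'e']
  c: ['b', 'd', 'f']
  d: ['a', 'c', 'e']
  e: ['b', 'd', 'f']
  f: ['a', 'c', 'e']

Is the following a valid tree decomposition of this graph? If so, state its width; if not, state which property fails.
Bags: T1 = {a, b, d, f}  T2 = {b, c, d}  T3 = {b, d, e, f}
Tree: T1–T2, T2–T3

A tree decomposition must satisfy three properties: every vertex lies in some bag; for every edge, both endpoints lie together in some bag; and for every vertex, the bags containing it form a connected subtree. Here edge (f,c) lies in no bag, so the decomposition is invalid.

No — edge (f,c) lies in no bag.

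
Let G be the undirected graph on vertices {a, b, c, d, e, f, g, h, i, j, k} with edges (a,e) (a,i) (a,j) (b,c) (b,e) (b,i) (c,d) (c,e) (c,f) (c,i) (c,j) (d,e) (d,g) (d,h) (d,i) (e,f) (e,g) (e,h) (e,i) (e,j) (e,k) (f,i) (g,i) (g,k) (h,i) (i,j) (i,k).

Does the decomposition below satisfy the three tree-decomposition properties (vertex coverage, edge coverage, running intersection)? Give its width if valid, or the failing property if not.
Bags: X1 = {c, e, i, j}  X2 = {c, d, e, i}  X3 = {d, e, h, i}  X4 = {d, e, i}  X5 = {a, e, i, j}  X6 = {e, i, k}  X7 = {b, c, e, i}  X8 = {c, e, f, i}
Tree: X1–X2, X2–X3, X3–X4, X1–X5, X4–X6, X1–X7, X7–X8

A tree decomposition must satisfy three properties: every vertex lies in some bag; for every edge, both endpoints lie together in some bag; and for every vertex, the bags containing it form a connected subtree. Here vertex g appears in no bag, so the decomposition is invalid.

No — vertex g appears in no bag.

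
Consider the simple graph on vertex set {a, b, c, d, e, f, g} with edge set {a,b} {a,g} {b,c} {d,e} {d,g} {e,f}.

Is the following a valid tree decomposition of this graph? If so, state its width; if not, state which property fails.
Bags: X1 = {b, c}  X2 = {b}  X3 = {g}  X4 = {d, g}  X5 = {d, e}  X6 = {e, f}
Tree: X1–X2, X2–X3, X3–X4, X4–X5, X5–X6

No — vertex a appears in no bag.

A tree decomposition must satisfy three properties: every vertex lies in some bag; for every edge, both endpoints lie together in some bag; and for every vertex, the bags containing it form a connected subtree. Here vertex a appears in no bag, so the decomposition is invalid.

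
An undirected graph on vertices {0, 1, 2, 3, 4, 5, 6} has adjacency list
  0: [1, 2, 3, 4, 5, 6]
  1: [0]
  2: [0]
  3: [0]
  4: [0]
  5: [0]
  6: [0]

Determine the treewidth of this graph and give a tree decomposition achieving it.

The largest bag has 2 vertices, giving width 1; this decomposition certifies tw(G) ≤ 1. G has an edge, so its treewidth is at least 1. The upper and lower bounds meet at 1, so that is the treewidth.

Treewidth 1.
One optimal decomposition is:
Bags: B1 = {0, 6}  B2 = {0, 2}  B3 = {0, 3}  B4 = {0, 5}  B5 = {0, 1}  B6 = {0, 4}
Tree: B1–B2, B1–B3, B3–B4, B3–B5, B2–B6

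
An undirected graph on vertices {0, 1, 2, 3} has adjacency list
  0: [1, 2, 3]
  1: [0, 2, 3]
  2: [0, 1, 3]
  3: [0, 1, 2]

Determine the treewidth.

A width-3 tree decomposition is:
Bags: B1 = {0, 1, 2, 3}
Tree: (single bag)
With just one bag of size 4, the width is 4 − 1 = 3, so tw(G) ≤ 3. Conversely, {0, 1, 2, 3} is a clique of size 4, and the vertices of any clique must share a bag in every tree decomposition; so some bag has ≥ 4 vertices and tw(G) ≥ 3. The upper and lower bounds meet at 3, so that is the treewidth.

3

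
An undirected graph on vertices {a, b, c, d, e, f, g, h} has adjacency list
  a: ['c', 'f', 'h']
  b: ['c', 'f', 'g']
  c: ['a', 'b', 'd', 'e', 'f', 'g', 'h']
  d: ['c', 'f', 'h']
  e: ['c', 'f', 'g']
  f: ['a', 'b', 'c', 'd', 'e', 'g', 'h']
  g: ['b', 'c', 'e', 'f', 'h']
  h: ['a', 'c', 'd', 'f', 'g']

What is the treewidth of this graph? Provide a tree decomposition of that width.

Every bag has size at most 4, so the width is 4 − 1 = 3 and tw(G) ≤ 3. On the other hand G contains the 4-clique {c, d, f, h}. A clique must lie in a single bag of any decomposition, so no decomposition can have width below 3. Combining the bounds, tw(G) = 3.

Treewidth 3.
One optimal decomposition is:
Bags: B1 = {c, f, g, h}  B2 = {b, c, f, g}  B3 = {c, d, f, h}  B4 = {a, c, f, h}  B5 = {c, e, f, g}
Tree: B1–B2, B1–B3, B1–B4, B2–B5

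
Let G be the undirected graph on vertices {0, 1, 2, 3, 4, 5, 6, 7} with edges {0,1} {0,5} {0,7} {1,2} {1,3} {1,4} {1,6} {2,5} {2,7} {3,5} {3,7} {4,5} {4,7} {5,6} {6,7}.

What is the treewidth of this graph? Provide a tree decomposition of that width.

Treewidth 3.
One optimal decomposition is:
Bags: B1 = {1, 5, 6, 7}  B2 = {1, 4, 5, 7}  B3 = {1, 2, 5, 7}  B4 = {1, 3, 5, 7}  B5 = {0, 1, 5, 7}
Tree: B1–B2, B2–B3, B3–B4, B4–B5

Each bag holds 4 vertices, so the decomposition has width 3, which upper-bounds the treewidth. For the lower bound: the 4 vertex sets {5,6}, {1,4}, {7}, {2} are disjoint, each induces a connected subgraph, and every pair is joined by at least one edge of G. Contracting each set to a single vertex therefore yields K_{4} as a minor, and since treewidth is minor-monotone, tw(G) ≥ tw(K_{4}) = 3. Combining the bounds, tw(G) = 3.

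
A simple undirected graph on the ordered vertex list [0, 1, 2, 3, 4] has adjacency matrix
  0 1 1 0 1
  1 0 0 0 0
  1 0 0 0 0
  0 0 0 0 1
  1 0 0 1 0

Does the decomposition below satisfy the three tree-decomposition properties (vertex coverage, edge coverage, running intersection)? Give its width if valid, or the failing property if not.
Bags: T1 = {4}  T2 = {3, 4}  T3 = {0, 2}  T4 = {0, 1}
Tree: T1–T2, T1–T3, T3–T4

A tree decomposition must satisfy three properties: every vertex lies in some bag; for every edge, both endpoints lie together in some bag; and for every vertex, the bags containing it form a connected subtree. Here edge (0,4) lies in no bag, so the decomposition is invalid.

No — edge (0,4) lies in no bag.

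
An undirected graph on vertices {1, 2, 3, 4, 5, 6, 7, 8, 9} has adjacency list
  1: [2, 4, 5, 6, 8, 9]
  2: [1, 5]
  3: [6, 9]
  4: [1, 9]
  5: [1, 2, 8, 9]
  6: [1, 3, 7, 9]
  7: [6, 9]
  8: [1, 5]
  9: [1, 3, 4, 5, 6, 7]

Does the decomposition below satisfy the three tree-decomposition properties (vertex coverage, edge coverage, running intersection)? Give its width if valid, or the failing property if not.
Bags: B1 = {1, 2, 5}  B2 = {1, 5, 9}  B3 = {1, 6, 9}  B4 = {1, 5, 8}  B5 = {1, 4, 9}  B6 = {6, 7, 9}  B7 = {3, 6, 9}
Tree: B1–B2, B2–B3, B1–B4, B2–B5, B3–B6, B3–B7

Every vertex of G appears in some bag (union = {1, 2, 3, 4, 5, 6, 7, 8, 9}); every edge is covered by a bag; and for each vertex v the set of bags containing v is connected in the bag tree. The decomposition is therefore valid. The largest bag has 3 vertices, so the width is 2.

Yes; width 2.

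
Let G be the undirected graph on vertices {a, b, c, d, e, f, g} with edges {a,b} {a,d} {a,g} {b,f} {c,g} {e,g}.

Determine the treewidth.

1

A width-1 tree decomposition is:
Bags: B1 = {c, g}  B2 = {a, g}  B3 = {a, b}  B4 = {b, f}  B5 = {a, d}  B6 = {e, g}
Tree: B1–B2, B2–B3, B3–B4, B2–B5, B1–B6
Each bag holds 2 vertices, so the decomposition has width 1, which upper-bounds the treewidth. Any graph with an edge has treewidth ≥ 1, and G has the edge c–g. The upper and lower bounds meet at 1, so that is the treewidth.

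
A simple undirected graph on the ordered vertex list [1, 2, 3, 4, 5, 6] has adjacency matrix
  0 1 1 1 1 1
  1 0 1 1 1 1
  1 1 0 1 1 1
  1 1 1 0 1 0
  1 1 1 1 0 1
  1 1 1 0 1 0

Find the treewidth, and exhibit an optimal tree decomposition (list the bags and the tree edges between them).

Every bag has size at most 5, so the width is 5 − 1 = 4 and tw(G) ≤ 4. Conversely, {1, 2, 3, 4, 5} is a clique of size 5, and the vertices of any clique must share a bag in every tree decomposition; so some bag has ≥ 5 vertices and tw(G) ≥ 4. Combining the bounds, tw(G) = 4.

Treewidth 4.
One optimal decomposition is:
Bags: B1 = {1, 2, 3, 4, 5}  B2 = {1, 2, 3, 5, 6}
Tree: B1–B2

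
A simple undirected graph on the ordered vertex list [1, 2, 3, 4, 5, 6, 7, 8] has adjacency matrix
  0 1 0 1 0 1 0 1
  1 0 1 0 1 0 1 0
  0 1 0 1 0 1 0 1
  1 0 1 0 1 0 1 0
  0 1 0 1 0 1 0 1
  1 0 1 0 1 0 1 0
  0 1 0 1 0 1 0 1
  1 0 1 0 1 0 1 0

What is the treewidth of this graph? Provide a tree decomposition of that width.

Each bag holds 5 vertices, so the decomposition has width 4, which upper-bounds the treewidth. For the lower bound: the 5 vertex sets {1,6}, {2,7}, {5,8}, {3}, {4} are disjoint, each induces a connected subgraph, and every pair is joined by at least one edge of G. Contracting each set to a single vertex therefore yields K_{5} as a minor, and since treewidth is minor-monotone, tw(G) ≥ tw(K_{5}) = 4. Combining the bounds, tw(G) = 4.

Treewidth 4.
One optimal decomposition is:
Bags: B1 = {1, 3, 5, 6, 7}  B2 = {1, 2, 3, 5, 7}  B3 = {1, 3, 5, 7, 8}  B4 = {1, 3, 4, 5, 7}
Tree: B1–B2, B2–B3, B3–B4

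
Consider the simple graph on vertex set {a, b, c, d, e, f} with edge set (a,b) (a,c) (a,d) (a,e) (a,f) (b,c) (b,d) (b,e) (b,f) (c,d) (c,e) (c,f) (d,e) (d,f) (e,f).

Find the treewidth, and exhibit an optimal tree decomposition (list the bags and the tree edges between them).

Treewidth 5.
One such decomposition:
Bags: B1 = {a, b, c, d, e, f}
Tree: (single bag)

With just one bag of size 6, the width is 6 − 1 = 5, so tw(G) ≤ 5. For the lower bound, the 6 vertices {a, b, c, d, e, f} are pairwise adjacent, and any tree decomposition puts a clique entirely inside one bag — forcing width ≥ 5. Combining the bounds, tw(G) = 5.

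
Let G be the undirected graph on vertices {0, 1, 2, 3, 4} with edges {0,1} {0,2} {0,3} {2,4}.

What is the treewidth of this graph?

A width-1 tree decomposition is:
Bags: B1 = {2, 4}  B2 = {0, 2}  B3 = {0, 3}  B4 = {0, 1}
Tree: B1–B2, B2–B3, B2–B4
Every bag has size at most 2, so the width is 2 − 1 = 1 and tw(G) ≤ 1. Since G has at least one edge (e.g. 2–4), it is not an edgeless graph, so tw(G) ≥ 1. Hence tw(G) = 1 exactly.

1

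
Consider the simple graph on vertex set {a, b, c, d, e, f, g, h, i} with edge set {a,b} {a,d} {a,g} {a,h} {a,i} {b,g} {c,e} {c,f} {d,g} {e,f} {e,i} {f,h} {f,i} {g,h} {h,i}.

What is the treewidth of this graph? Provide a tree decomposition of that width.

Every bag has size at most 3, so the width is 3 − 1 = 2 and tw(G) ≤ 2. Conversely, {a, d, g} is a clique of size 3, and the vertices of any clique must share a bag in every tree decomposition; so some bag has ≥ 3 vertices and tw(G) ≥ 2. The upper and lower bounds meet at 2, so that is the treewidth.

Treewidth 2.
Bags: B1 = {a, h, i}  B2 = {a, g, h}  B3 = {a, b, g}  B4 = {f, h, i}  B5 = {e, f, i}  B6 = {a, d, g}  B7 = {c, e, f}
Tree: B1–B2, B2–B3, B1–B4, B4–B5, B3–B6, B5–B7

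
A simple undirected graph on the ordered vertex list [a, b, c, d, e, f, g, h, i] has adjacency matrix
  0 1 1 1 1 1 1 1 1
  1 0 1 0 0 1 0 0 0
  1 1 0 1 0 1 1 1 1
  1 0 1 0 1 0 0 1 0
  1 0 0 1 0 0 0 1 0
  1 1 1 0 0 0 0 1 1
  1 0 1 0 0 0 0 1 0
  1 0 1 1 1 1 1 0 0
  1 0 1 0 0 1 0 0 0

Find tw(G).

A width-3 tree decomposition is:
Bags: B1 = {a, c, f, h}  B2 = {a, c, d, h}  B3 = {a, c, g, h}  B4 = {a, d, e, h}  B5 = {a, b, c, f}  B6 = {a, c, f, i}
Tree: B1–B2, B2–B3, B2–B4, B1–B5, B1–B6
Every bag has size at most 4, so the width is 4 − 1 = 3 and tw(G) ≤ 3. Conversely, {a, d, e, h} is a clique of size 4, and the vertices of any clique must share a bag in every tree decomposition; so some bag has ≥ 4 vertices and tw(G) ≥ 3. Therefore the treewidth is 3.

3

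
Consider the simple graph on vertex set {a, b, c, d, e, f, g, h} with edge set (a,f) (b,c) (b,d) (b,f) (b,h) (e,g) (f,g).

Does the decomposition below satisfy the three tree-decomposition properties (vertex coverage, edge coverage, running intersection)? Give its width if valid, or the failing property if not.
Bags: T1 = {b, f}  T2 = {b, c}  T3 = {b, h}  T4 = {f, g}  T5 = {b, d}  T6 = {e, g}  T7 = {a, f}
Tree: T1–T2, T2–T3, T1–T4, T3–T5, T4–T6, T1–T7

Yes; width 1.

Every vertex of G appears in some bag (union = {a, b, c, d, e, f, g, h}); every edge is covered by a bag; and for each vertex v the set of bags containing v is connected in the bag tree. The decomposition is therefore valid. The largest bag has 2 vertices, so the width is 1.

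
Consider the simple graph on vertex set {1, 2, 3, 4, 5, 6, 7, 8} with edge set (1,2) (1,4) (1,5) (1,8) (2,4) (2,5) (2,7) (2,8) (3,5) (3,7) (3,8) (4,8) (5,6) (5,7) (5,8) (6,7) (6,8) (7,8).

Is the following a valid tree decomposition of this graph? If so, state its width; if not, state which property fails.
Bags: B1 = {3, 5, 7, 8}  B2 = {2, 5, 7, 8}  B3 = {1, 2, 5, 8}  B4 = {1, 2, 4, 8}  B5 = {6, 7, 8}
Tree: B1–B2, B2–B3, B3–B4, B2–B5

A tree decomposition must satisfy three properties: every vertex lies in some bag; for every edge, both endpoints lie together in some bag; and for every vertex, the bags containing it form a connected subtree. Here edge (5,6) lies in no bag, so the decomposition is invalid.

No — edge (5,6) lies in no bag.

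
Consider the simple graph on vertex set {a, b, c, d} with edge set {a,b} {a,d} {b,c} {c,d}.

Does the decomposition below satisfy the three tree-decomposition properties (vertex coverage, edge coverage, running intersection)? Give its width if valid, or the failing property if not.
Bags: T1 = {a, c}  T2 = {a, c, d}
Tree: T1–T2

No — vertex b appears in no bag.

A tree decomposition must satisfy three properties: every vertex lies in some bag; for every edge, both endpoints lie together in some bag; and for every vertex, the bags containing it form a connected subtree. Here vertex b appears in no bag, so the decomposition is invalid.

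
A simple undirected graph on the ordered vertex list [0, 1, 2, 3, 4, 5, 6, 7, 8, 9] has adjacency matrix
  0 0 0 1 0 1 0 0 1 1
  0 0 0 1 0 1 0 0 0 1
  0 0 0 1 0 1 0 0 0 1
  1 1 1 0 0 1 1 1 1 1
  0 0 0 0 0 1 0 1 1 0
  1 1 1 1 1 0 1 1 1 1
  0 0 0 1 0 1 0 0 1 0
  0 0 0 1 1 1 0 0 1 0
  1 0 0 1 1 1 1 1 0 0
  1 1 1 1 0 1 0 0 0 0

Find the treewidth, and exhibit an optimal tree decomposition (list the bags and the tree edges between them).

Treewidth 3.
One such decomposition:
Bags: B1 = {0, 3, 5, 8}  B2 = {0, 3, 5, 9}  B3 = {3, 5, 7, 8}  B4 = {3, 5, 6, 8}  B5 = {4, 5, 7, 8}  B6 = {1, 3, 5, 9}  B7 = {2, 3, 5, 9}
Tree: B1–B2, B1–B3, B3–B4, B3–B5, B2–B6, B2–B7

The largest bag has 4 vertices, giving width 3; this decomposition certifies tw(G) ≤ 3. For the lower bound, the 4 vertices {0, 3, 5, 8} are pairwise adjacent, and any tree decomposition puts a clique entirely inside one bag — forcing width ≥ 3. Combining the bounds, tw(G) = 3.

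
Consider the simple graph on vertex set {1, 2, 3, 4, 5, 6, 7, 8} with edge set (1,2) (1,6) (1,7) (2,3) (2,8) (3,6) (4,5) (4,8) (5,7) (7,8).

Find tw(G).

A width-2 tree decomposition is:
Bags: B1 = {4, 5, 8}  B2 = {5, 7, 8}  B3 = {2, 7, 8}  B4 = {1, 2, 7}  B5 = {1, 2, 3}  B6 = {1, 3, 6}
Tree: B1–B2, B2–B3, B3–B4, B4–B5, B5–B6
Every bag has size at most 3, so the width is 3 − 1 = 2 and tw(G) ≤ 2. Since 4–5–7–8–4 is a cycle in G, G is not acyclic. Forests are exactly the graphs of treewidth ≤ 1, so tw(G) ≥ 2. Therefore the treewidth is 2.

2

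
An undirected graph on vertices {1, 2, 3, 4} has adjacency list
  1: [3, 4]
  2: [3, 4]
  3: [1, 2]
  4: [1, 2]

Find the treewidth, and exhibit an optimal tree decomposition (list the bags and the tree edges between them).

The largest bag has 3 vertices, giving width 2; this decomposition certifies tw(G) ≤ 2. For the lower bound, G contains the cycle 2–3–1–4–2, so G is not a forest; only forests have treewidth ≤ 1, hence tw(G) ≥ 2. The upper and lower bounds meet at 2, so that is the treewidth.

Treewidth 2.
Bags: B1 = {1, 2, 3}  B2 = {1, 2, 4}
Tree: B1–B2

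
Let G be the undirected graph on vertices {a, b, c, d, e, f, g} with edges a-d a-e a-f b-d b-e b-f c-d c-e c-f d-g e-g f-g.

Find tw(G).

A width-3 tree decomposition is:
Bags: B1 = {a, d, e, f}  B2 = {b, d, e, f}  B3 = {d, e, f, g}  B4 = {c, d, e, f}
Tree: B1–B2, B2–B3, B3–B4
Every bag has size at most 4, so the width is 4 − 1 = 3 and tw(G) ≤ 3. For the lower bound: the 4 vertex sets {a,f}, {b,d}, {e}, {g} are disjoint, each induces a connected subgraph, and every pair is joined by at least one edge of G. Contracting each set to a single vertex therefore yields K_{4} as a minor, and since treewidth is minor-monotone, tw(G) ≥ tw(K_{4}) = 3. Therefore the treewidth is 3.

3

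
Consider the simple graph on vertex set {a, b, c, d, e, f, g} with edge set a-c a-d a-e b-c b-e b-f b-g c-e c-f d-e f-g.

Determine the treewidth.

2

A width-2 tree decomposition is:
Bags: B1 = {b, c, e}  B2 = {a, c, e}  B3 = {b, c, f}  B4 = {a, d, e}  B5 = {b, f, g}
Tree: B1–B2, B1–B3, B2–B4, B3–B5
Every bag has size at most 3, so the width is 3 − 1 = 2 and tw(G) ≤ 2. For the lower bound, the 3 vertices {a, d, e} are pairwise adjacent, and any tree decomposition puts a clique entirely inside one bag — forcing width ≥ 2. The upper and lower bounds meet at 2, so that is the treewidth.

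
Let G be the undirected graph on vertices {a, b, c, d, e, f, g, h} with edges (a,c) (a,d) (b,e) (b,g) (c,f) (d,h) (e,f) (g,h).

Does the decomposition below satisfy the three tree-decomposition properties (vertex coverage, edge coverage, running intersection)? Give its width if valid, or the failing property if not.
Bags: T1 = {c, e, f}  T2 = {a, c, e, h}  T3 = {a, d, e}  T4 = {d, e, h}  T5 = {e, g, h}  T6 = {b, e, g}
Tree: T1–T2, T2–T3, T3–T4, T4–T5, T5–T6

A tree decomposition must satisfy three properties: every vertex lies in some bag; for every edge, both endpoints lie together in some bag; and for every vertex, the bags containing it form a connected subtree. Here bags containing vertex h are not connected in the tree, so the decomposition is invalid.

No — bags containing vertex h are not connected in the tree.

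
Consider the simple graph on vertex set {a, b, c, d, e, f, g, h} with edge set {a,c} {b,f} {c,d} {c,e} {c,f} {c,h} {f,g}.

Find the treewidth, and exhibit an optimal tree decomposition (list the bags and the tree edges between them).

Treewidth 1.
One optimal decomposition is:
Bags: B1 = {c, e}  B2 = {c, d}  B3 = {c, f}  B4 = {b, f}  B5 = {a, c}  B6 = {c, h}  B7 = {f, g}
Tree: B1–B2, B1–B3, B3–B4, B3–B5, B2–B6, B3–B7

The largest bag has 2 vertices, giving width 1; this decomposition certifies tw(G) ≤ 1. G has an edge, so its treewidth is at least 1. Combining the bounds, tw(G) = 1.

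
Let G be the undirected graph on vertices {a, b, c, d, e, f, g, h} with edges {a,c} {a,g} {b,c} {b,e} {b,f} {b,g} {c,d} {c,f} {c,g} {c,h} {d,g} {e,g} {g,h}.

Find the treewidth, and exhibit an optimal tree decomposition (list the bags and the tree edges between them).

Every bag has size at most 3, so the width is 3 − 1 = 2 and tw(G) ≤ 2. Conversely, {b, e, g} is a clique of size 3, and the vertices of any clique must share a bag in every tree decomposition; so some bag has ≥ 3 vertices and tw(G) ≥ 2. Hence tw(G) = 2 exactly.

Treewidth 2.
One such decomposition:
Bags: B1 = {b, c, g}  B2 = {b, c, f}  B3 = {a, c, g}  B4 = {c, g, h}  B5 = {b, e, g}  B6 = {c, d, g}
Tree: B1–B2, B1–B3, B3–B4, B1–B5, B3–B6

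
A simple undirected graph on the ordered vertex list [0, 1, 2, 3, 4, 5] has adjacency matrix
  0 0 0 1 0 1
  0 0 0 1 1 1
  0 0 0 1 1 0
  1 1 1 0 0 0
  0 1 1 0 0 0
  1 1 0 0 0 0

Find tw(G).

2

A width-2 tree decomposition is:
Bags: B1 = {1, 2, 4}  B2 = {1, 2, 3}  B3 = {1, 3, 5}  B4 = {0, 3, 5}
Tree: B1–B2, B2–B3, B3–B4
Every bag has size at most 3, so the width is 3 − 1 = 2 and tw(G) ≤ 2. The edges 4–2–3–1–4 form a cycle, so G is not a tree and its treewidth is at least 2. Therefore the treewidth is 2.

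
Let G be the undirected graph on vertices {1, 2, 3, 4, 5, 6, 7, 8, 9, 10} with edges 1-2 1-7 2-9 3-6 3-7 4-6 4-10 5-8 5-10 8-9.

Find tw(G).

A width-2 tree decomposition is:
Bags: B1 = {1, 3, 7}  B2 = {1, 2, 3}  B3 = {2, 3, 9}  B4 = {3, 8, 9}  B5 = {3, 5, 8}  B6 = {3, 5, 10}  B7 = {3, 4, 10}  B8 = {3, 4, 6}
Tree: B1–B2, B2–B3, B3–B4, B4–B5, B5–B6, B6–B7, B7–B8
The largest bag has 3 vertices, giving width 2; this decomposition certifies tw(G) ≤ 2. Since 3–7–1–2–9–8–5–10–4–6–3 is a cycle in G, G is not acyclic. Forests are exactly the graphs of treewidth ≤ 1, so tw(G) ≥ 2. Hence tw(G) = 2 exactly.

2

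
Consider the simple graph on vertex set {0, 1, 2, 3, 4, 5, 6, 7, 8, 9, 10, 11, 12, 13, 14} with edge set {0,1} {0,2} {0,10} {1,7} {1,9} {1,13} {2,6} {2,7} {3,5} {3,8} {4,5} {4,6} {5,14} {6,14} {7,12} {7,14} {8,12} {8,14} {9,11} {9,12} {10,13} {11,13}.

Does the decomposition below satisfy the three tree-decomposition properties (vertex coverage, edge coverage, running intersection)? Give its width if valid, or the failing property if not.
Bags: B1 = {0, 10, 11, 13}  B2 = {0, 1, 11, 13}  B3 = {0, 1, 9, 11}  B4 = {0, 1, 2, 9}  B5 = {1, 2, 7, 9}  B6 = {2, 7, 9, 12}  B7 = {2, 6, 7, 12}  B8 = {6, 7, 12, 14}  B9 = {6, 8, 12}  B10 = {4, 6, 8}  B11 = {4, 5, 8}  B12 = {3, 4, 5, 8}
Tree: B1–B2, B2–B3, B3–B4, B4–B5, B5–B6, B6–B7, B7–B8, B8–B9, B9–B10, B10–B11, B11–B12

A tree decomposition must satisfy three properties: every vertex lies in some bag; for every edge, both endpoints lie together in some bag; and for every vertex, the bags containing it form a connected subtree. Here edge (14,8) lies in no bag, so the decomposition is invalid.

No — edge (14,8) lies in no bag.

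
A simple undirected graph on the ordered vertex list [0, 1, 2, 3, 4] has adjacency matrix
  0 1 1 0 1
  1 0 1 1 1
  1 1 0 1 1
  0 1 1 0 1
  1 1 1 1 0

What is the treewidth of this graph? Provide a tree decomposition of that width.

Each bag holds 4 vertices, so the decomposition has width 3, which upper-bounds the treewidth. On the other hand G contains the 4-clique {0, 1, 2, 4}. A clique must lie in a single bag of any decomposition, so no decomposition can have width below 3. The upper and lower bounds meet at 3, so that is the treewidth.

Treewidth 3.
One optimal decomposition is:
Bags: B1 = {0, 1, 2, 4}  B2 = {1, 2, 3, 4}
Tree: B1–B2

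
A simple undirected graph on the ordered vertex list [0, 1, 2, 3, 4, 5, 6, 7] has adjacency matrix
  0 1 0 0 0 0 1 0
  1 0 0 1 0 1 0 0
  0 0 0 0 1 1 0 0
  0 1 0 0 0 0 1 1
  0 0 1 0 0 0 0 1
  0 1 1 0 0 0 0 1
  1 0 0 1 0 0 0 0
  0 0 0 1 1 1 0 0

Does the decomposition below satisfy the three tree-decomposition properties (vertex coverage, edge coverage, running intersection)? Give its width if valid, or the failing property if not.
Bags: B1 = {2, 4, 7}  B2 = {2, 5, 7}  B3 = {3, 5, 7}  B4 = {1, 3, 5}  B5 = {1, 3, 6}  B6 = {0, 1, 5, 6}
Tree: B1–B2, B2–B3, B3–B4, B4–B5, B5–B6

No — bags containing vertex 5 are not connected in the tree.

A tree decomposition must satisfy three properties: every vertex lies in some bag; for every edge, both endpoints lie together in some bag; and for every vertex, the bags containing it form a connected subtree. Here bags containing vertex 5 are not connected in the tree, so the decomposition is invalid.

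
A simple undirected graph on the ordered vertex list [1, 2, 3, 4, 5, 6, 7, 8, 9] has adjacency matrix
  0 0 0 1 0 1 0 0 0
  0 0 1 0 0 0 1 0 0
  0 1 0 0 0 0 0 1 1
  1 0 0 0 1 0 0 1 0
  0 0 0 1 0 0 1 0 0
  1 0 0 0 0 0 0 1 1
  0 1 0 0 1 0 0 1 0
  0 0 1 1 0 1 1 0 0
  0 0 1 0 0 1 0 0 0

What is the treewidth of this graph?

A width-3 tree decomposition is:
Bags: B1 = {1, 4, 6, 9}  B2 = {4, 6, 8, 9}  B3 = {3, 4, 8, 9}  B4 = {3, 4, 5, 8}  B5 = {3, 5, 7, 8}  B6 = {2, 3, 5, 7}
Tree: B1–B2, B2–B3, B3–B4, B4–B5, B5–B6
Every bag has size at most 4, so the width is 4 − 1 = 3 and tw(G) ≤ 3. For the lower bound: the 4 vertex sets {1,6,9}, {4}, {8}, {2,3,5,7} are disjoint, each induces a connected subgraph, and every pair is joined by at least one edge of G. Contracting each set to a single vertex therefore yields K_{4} as a minor, and since treewidth is minor-monotone, tw(G) ≥ tw(K_{4}) = 3. Therefore the treewidth is 3.

3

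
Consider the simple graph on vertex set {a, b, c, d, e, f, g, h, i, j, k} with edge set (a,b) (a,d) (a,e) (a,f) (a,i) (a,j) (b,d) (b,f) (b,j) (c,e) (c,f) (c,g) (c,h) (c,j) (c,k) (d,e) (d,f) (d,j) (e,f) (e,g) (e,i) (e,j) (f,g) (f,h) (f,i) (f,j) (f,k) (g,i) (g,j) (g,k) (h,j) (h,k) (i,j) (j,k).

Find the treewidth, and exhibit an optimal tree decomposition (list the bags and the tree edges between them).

Every bag has size at most 5, so the width is 5 − 1 = 4 and tw(G) ≤ 4. Conversely, {a, d, e, f, j} is a clique of size 5, and the vertices of any clique must share a bag in every tree decomposition; so some bag has ≥ 5 vertices and tw(G) ≥ 4. Therefore the treewidth is 4.

Treewidth 4.
One such decomposition:
Bags: B1 = {c, e, f, g, j}  B2 = {e, f, g, i, j}  B3 = {a, e, f, i, j}  B4 = {c, f, g, j, k}  B5 = {c, f, h, j, k}  B6 = {a, d, e, f, j}  B7 = {a, b, d, f, j}
Tree: B1–B2, B2–B3, B1–B4, B4–B5, B3–B6, B6–B7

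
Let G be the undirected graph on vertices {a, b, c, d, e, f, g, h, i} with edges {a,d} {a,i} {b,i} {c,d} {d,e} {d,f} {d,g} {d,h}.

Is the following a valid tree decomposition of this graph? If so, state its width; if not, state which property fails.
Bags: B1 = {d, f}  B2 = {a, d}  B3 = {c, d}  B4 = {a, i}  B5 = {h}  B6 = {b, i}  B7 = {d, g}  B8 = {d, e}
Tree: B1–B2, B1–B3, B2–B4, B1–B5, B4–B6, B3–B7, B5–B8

A tree decomposition must satisfy three properties: every vertex lies in some bag; for every edge, both endpoints lie together in some bag; and for every vertex, the bags containing it form a connected subtree. Here edge (d,h) lies in no bag, so the decomposition is invalid.

No — edge (d,h) lies in no bag.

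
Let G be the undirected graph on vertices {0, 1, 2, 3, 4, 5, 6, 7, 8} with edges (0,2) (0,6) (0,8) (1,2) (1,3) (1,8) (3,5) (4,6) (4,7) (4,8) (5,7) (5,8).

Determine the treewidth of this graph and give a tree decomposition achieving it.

Treewidth 3.
Bags: B1 = {3, 4, 5, 7}  B2 = {3, 4, 5, 8}  B3 = {1, 3, 4, 8}  B4 = {1, 4, 6, 8}  B5 = {0, 1, 6, 8}  B6 = {0, 1, 2, 6}
Tree: B1–B2, B2–B3, B3–B4, B4–B5, B5–B6

Each bag holds 4 vertices, so the decomposition has width 3, which upper-bounds the treewidth. For the lower bound: the 4 vertex sets {3,5,7}, {4}, {8}, {0,1,2,6} are disjoint, each induces a connected subgraph, and every pair is joined by at least one edge of G. Contracting each set to a single vertex therefore yields K_{4} as a minor, and since treewidth is minor-monotone, tw(G) ≥ tw(K_{4}) = 3. Therefore the treewidth is 3.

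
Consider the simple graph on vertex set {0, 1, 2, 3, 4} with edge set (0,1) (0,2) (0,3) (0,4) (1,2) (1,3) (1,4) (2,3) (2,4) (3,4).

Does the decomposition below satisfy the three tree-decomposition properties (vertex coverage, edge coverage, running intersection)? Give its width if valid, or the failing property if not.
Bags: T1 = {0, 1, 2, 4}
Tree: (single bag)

No — vertex 3 appears in no bag.

A tree decomposition must satisfy three properties: every vertex lies in some bag; for every edge, both endpoints lie together in some bag; and for every vertex, the bags containing it form a connected subtree. Here vertex 3 appears in no bag, so the decomposition is invalid.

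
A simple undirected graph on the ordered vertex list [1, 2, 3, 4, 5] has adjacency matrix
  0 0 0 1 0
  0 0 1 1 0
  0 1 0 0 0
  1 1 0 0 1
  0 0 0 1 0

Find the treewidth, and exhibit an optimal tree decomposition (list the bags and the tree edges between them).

Treewidth 1.
One optimal decomposition is:
Bags: B1 = {1, 4}  B2 = {2, 4}  B3 = {2, 3}  B4 = {4, 5}
Tree: B1–B2, B2–B3, B1–B4

Every bag has size at most 2, so the width is 2 − 1 = 1 and tw(G) ≤ 1. G has an edge, so its treewidth is at least 1. Hence tw(G) = 1 exactly.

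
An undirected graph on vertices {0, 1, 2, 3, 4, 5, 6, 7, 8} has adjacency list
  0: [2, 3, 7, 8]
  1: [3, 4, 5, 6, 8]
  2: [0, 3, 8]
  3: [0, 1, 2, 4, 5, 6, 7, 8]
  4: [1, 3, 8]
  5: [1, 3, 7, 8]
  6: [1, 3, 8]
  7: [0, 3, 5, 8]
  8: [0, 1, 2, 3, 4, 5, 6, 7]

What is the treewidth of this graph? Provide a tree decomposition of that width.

Treewidth 3.
One optimal decomposition is:
Bags: B1 = {0, 2, 3, 8}  B2 = {0, 3, 7, 8}  B3 = {3, 5, 7, 8}  B4 = {1, 3, 5, 8}  B5 = {1, 3, 6, 8}  B6 = {1, 3, 4, 8}
Tree: B1–B2, B2–B3, B3–B4, B4–B5, B5–B6

Every bag has size at most 4, so the width is 4 − 1 = 3 and tw(G) ≤ 3. Conversely, {0, 2, 3, 8} is a clique of size 4, and the vertices of any clique must share a bag in every tree decomposition; so some bag has ≥ 4 vertices and tw(G) ≥ 3. The upper and lower bounds meet at 3, so that is the treewidth.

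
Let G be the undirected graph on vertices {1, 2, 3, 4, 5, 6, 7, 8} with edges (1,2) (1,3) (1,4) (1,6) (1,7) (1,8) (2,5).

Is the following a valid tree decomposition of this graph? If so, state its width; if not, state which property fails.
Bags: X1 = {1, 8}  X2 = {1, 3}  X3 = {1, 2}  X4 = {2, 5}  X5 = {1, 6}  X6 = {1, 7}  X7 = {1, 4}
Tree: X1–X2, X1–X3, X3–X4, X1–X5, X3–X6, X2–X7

Every vertex of G appears in some bag (union = {1, 2, 3, 4, 5, 6, 7, 8}); every edge is covered by a bag; and for each vertex v the set of bags containing v is connected in the bag tree. The decomposition is therefore valid. The largest bag has 2 vertices, so the width is 1.

Yes; width 1.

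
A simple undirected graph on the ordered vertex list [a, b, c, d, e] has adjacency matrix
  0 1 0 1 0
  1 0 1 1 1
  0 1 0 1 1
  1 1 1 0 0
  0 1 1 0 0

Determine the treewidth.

2

A width-2 tree decomposition is:
Bags: B1 = {a, b, d}  B2 = {b, c, d}  B3 = {b, c, e}
Tree: B1–B2, B2–B3
The largest bag has 3 vertices, giving width 2; this decomposition certifies tw(G) ≤ 2. On the other hand G contains the 3-clique {b, c, d}. A clique must lie in a single bag of any decomposition, so no decomposition can have width below 2. The upper and lower bounds meet at 2, so that is the treewidth.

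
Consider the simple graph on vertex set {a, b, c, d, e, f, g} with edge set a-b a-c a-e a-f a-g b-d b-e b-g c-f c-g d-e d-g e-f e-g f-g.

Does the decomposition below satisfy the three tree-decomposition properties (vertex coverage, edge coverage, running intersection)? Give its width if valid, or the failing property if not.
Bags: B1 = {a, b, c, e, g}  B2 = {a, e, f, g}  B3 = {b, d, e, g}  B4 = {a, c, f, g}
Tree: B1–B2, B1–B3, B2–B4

No — bags containing vertex c are not connected in the tree.

A tree decomposition must satisfy three properties: every vertex lies in some bag; for every edge, both endpoints lie together in some bag; and for every vertex, the bags containing it form a connected subtree. Here bags containing vertex c are not connected in the tree, so the decomposition is invalid.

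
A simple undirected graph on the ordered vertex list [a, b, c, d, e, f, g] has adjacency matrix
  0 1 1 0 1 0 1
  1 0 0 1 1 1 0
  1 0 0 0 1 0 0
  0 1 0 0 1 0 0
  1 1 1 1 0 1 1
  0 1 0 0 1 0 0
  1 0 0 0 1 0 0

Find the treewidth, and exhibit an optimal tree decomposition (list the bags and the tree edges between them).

Treewidth 2.
One optimal decomposition is:
Bags: B1 = {a, b, e}  B2 = {a, c, e}  B3 = {a, e, g}  B4 = {b, d, e}  B5 = {b, e, f}
Tree: B1–B2, B2–B3, B1–B4, B4–B5

Every bag has size at most 3, so the width is 3 − 1 = 2 and tw(G) ≤ 2. Conversely, {a, e, g} is a clique of size 3, and the vertices of any clique must share a bag in every tree decomposition; so some bag has ≥ 3 vertices and tw(G) ≥ 2. The upper and lower bounds meet at 2, so that is the treewidth.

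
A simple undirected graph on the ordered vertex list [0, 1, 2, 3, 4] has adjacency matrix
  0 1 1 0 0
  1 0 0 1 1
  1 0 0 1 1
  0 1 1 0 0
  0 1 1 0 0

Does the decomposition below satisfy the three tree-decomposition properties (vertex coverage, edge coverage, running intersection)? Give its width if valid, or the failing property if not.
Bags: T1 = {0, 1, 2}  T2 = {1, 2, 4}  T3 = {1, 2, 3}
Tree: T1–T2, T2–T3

Every vertex of G appears in some bag (union = {0, 1, 2, 3, 4}); every edge is covered by a bag; and for each vertex v the set of bags containing v is connected in the bag tree. The decomposition is therefore valid. The largest bag has 3 vertices, so the width is 2.

Yes; width 2.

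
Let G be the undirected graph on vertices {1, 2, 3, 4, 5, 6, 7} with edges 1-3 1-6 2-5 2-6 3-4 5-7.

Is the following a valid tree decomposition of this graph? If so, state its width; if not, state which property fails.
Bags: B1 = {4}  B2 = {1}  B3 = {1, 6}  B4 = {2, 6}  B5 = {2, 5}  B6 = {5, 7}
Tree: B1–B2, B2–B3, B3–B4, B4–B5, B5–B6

No — vertex 3 appears in no bag.

A tree decomposition must satisfy three properties: every vertex lies in some bag; for every edge, both endpoints lie together in some bag; and for every vertex, the bags containing it form a connected subtree. Here vertex 3 appears in no bag, so the decomposition is invalid.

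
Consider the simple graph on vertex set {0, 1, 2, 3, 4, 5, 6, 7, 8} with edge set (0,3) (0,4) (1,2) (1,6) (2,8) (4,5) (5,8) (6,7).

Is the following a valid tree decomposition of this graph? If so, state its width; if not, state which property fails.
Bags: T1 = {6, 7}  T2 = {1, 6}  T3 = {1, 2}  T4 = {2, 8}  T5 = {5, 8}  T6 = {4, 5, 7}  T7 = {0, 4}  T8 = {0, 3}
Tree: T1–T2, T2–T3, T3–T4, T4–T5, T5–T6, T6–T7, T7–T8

A tree decomposition must satisfy three properties: every vertex lies in some bag; for every edge, both endpoints lie together in some bag; and for every vertex, the bags containing it form a connected subtree. Here bags containing vertex 7 are not connected in the tree, so the decomposition is invalid.

No — bags containing vertex 7 are not connected in the tree.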